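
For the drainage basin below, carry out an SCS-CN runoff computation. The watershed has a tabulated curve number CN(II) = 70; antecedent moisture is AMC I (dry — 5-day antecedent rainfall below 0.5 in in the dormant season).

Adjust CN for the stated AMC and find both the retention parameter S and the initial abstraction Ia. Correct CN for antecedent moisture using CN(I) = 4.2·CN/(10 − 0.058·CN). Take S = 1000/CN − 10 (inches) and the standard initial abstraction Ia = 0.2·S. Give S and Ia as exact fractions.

S = 500/49 in ≈ 10.204 in; Ia = 100/49 in ≈ 2.041 in

Adjust CN=70 to AMC I: 4.2·70/(10 − 0.058·70) → 294 ÷ (297/50) = 4900/99 ≈ 49.495
Max retention: S = 1000/(4900/99) − 10 = 500/49 in (≈ 10.204 in)
Initial abstraction Ia = S/5 = (500/49)/5 = 100/49 ≈ 2.041 in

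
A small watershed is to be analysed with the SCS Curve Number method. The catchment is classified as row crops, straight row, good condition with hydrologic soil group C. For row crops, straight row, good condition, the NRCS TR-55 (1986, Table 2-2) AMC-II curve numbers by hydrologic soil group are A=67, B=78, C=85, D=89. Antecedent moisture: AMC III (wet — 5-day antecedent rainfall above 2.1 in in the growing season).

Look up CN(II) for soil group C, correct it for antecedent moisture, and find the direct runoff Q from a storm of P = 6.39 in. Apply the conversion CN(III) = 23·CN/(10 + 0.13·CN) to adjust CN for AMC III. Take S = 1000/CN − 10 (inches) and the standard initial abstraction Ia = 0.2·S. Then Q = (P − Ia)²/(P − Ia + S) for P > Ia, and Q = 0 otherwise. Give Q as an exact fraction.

Q = 19820778267/3569165300 in ≈ 5.553 in

NRCS table: row crops, straight row, good condition, soil group C → CN(II) = 85
CN(III) from CN(II)=85: (23·85)/(10 + 0.13·85) = 39100/421 ≈ 92.874
Retention S: 1000/CN − 10 with CN=92.874 → S = 300/391 ≈ 0.767 in
Initial abstraction Ia = S/5 = (300/391)/5 = 60/391 ≈ 0.153 in
Since P=6.390 > Ia=0.153: effective rainfall P−Ia = 243849/39100 in
Q = (243849/39100)²/((243849/39100) + 300/391) = (59462334801/1528810000)/(273849/39100) = 19820778267/3569165300 in ≈ 5.553 in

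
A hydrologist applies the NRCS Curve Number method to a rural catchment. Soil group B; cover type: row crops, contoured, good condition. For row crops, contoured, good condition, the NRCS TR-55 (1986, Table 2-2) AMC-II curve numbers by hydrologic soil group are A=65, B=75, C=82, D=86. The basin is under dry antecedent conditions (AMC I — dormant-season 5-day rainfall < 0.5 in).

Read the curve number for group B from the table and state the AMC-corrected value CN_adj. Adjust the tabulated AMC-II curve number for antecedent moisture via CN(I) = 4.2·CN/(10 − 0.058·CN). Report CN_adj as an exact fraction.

CN_adj = 6300/113 ≈ 55.752

NRCS table: row crops, contoured, good condition, soil group B → CN(II) = 75
Adjust CN=75 to AMC I: 4.2·75/(10 − 0.058·75) → 315 ÷ (113/20) = 6300/113 ≈ 55.752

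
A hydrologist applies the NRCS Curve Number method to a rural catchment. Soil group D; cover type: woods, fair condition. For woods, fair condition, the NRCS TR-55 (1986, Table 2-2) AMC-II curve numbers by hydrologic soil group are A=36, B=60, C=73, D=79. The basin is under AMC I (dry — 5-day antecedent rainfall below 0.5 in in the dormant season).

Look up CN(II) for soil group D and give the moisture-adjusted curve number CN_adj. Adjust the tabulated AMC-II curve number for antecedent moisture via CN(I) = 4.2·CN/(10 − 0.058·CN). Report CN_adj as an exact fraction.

NRCS table: woods, fair condition, soil group D → CN(II) = 79
Dry (AMC I): CN(I) = 4.2·79/(10 − 0.058·79) = (1659/5)/(2709/500) = 7900/129 ≈ 61.240

CN_adj = 7900/129 ≈ 61.240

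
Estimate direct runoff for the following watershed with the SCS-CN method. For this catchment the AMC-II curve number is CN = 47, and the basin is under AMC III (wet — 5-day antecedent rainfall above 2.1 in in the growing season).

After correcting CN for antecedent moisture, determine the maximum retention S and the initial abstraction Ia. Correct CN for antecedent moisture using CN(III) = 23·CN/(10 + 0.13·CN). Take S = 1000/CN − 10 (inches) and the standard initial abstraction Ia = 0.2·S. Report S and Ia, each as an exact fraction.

S = 5300/1081 in ≈ 4.903 in; Ia = 1060/1081 in ≈ 0.981 in

CN(III) from CN(II)=47: (23·47)/(10 + 0.13·47) = 108100/1611 ≈ 67.101
Max retention: S = 1000/(108100/1611) − 10 = 5300/1081 in (≈ 4.903 in)
Initial abstraction Ia = S/5 = (5300/1081)/5 = 1060/1081 ≈ 0.981 in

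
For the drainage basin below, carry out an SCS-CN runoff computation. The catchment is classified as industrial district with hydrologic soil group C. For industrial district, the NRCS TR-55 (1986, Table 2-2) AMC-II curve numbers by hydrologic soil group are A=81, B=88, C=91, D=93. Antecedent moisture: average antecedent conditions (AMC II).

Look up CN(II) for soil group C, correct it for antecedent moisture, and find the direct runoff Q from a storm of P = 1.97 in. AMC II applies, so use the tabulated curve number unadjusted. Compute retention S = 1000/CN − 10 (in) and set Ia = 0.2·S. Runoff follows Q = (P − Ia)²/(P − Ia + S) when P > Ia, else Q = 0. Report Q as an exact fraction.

NRCS table: industrial district, soil group C → CN(II) = 91
Average conditions: CN = 91 (no AMC adjustment).
Max retention: S = 1000/91 − 10 = 90/91 in (≈ 0.989 in)
Ia = 0.2S: 0.2·0.989 = 0.198 in (exactly 18/91)
Excess rainfall: 1.970 − 0.198 = 1.772 in; P > Ia so Q > 0
Q: (16127/9100)² ÷ (25127/9100) = 260080129/228655700 in (≈ 1.137 in)

Q = 260080129/228655700 in ≈ 1.137 in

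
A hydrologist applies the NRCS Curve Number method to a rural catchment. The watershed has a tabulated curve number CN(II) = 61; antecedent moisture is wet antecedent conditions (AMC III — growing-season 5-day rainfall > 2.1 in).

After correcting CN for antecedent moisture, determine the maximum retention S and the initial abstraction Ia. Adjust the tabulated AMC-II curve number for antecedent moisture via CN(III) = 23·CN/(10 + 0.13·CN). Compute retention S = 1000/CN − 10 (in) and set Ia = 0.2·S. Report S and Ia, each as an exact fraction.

CN(III) from CN(II)=61: (23·61)/(10 + 0.13·61) = 140300/1793 ≈ 78.249
S = 1000/(140300/1793) − 10 = 3900/1403 in ≈ 2.780 in
Ia = 0.2S: 0.2·2.780 = 0.556 in (exactly 780/1403)

S = 3900/1403 in ≈ 2.780 in; Ia = 780/1403 in ≈ 0.556 in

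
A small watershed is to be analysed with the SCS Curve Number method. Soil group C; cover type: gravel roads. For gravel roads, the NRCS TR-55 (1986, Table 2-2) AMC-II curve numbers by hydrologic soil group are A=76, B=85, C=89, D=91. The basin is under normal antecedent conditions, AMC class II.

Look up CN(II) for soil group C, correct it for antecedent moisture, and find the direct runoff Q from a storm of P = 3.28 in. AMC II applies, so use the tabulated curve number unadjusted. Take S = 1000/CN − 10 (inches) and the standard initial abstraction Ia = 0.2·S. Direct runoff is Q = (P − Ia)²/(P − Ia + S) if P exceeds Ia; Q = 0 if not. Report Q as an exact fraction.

NRCS table: gravel roads, soil group C → CN(II) = 89
Average conditions: CN = 89 (no AMC adjustment).
S = 1000/89 − 10 = 110/89 in ≈ 1.236 in
Ia = 0.2S: 0.2·1.236 = 0.247 in (exactly 22/89)
P − Ia = 3.280 − 0.247 = 6748/2225 ≈ 3.033 in (> 0, runoff occurs)
Runoff Q = (P−Ia)²/(P−Ia+S) = (3.033)²/(3.033+1.236) = 22767752/10566525 ≈ 2.155 in

Q = 22767752/10566525 in ≈ 2.155 in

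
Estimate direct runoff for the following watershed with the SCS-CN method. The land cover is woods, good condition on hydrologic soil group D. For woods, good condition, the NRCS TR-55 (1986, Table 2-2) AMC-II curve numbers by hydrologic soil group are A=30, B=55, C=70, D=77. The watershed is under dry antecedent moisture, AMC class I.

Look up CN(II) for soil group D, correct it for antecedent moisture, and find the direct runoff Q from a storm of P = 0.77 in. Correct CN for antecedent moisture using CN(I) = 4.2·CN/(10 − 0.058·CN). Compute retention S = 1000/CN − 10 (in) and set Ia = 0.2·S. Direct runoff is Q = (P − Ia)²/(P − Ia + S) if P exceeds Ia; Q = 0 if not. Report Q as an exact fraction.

NRCS table: woods, good condition, soil group D → CN(II) = 77
CN(I) from CN(II)=77: (4.2·77)/(10 − 0.058·77) = 161700/2767 ≈ 58.439
Retention S: 1000/CN − 10 with CN=58.439 → S = 11500/1617 ≈ 7.112 in
Ia = 0.2·(11500/1617) = 2300/1617 in ≈ 1.422 in
P = 0.770 ≤ Ia = 1.422 in: entire storm abstracted, Q = 0.

Q = 0 in ≈ 0.000 in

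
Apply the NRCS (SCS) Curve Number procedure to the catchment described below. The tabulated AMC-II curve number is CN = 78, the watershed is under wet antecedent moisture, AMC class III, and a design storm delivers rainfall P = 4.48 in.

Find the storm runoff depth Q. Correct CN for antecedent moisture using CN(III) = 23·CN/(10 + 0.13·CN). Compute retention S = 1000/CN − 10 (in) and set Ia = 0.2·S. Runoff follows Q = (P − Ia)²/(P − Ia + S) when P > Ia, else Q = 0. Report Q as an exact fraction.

Wet (AMC III): CN(III) = 23·78/(10 + 0.13·78) = 1794/(1007/50) = 89700/1007 ≈ 89.076
Retention S: 1000/CN − 10 with CN=89.076 → S = 1100/897 ≈ 1.226 in
Initial abstraction Ia = S/5 = (1100/897)/5 = 220/897 ≈ 0.245 in
Since P=4.480 > Ia=0.245: effective rainfall P−Ia = 94964/22425 in
Runoff Q = (P−Ia)²/(P−Ia+S) = (4.235)²/(4.235+1.226) = 563635081/171640950 ≈ 3.284 in

Q = 563635081/171640950 in ≈ 3.284 in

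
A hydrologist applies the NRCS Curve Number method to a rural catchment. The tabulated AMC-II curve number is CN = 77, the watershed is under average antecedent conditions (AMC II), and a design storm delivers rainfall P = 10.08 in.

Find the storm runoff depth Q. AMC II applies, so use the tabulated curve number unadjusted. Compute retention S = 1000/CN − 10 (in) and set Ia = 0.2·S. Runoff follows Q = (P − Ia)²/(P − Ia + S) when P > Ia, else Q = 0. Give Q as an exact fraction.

Q = 83302129/11551925 in ≈ 7.211 in

CN(II) = 77; AMC II needs no correction.
S = 1000/77 − 10 = 230/77 in ≈ 2.987 in
Ia = 0.2·(230/77) = 46/77 in ≈ 0.597 in
Excess rainfall: 10.080 − 0.597 = 9.483 in; P > Ia so Q > 0
Runoff Q = (P−Ia)²/(P−Ia+S) = (9.483)²/(9.483+2.987) = 83302129/11551925 ≈ 7.211 in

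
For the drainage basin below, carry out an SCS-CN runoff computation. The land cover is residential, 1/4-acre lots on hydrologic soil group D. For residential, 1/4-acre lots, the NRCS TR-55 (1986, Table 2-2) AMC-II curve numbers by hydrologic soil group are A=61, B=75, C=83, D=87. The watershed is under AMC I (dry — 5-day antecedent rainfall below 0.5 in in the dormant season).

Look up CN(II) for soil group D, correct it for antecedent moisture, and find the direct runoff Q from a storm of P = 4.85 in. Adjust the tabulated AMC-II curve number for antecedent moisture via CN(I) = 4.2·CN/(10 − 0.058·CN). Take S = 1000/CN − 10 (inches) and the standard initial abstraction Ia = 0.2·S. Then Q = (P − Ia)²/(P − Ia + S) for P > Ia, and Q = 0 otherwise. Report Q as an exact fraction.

Q = 22867185961/10275742260 in ≈ 2.225 in

NRCS table: residential, 1/4-acre lots, soil group D → CN(II) = 87
Adjust CN=87 to AMC I: 4.2·87/(10 − 0.058·87) → (1827/5) ÷ (2477/500) = 182700/2477 ≈ 73.759
S = 1000/(182700/2477) − 10 = 6500/1827 in ≈ 3.558 in
Initial abstraction Ia = S/5 = (6500/1827)/5 = 1300/1827 ≈ 0.712 in
Excess rainfall: 4.850 − 0.712 = 4.138 in; P > Ia so Q > 0
Q = (151219/36540)²/((151219/36540) + 6500/1827) = (22867185961/1335171600)/(281219/36540) = 22867185961/10275742260 in ≈ 2.225 in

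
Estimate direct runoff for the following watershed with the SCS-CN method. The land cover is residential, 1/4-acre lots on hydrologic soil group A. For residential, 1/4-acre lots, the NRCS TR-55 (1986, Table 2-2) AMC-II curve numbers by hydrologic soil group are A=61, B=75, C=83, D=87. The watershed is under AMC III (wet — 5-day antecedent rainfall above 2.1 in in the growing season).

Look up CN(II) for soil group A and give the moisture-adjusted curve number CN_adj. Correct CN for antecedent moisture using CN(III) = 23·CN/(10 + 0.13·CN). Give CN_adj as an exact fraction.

NRCS table: residential, 1/4-acre lots, soil group A → CN(II) = 61
Adjust CN=61 to AMC III: 23·61/(10 + 0.13·61) → 1403 ÷ (1793/100) = 140300/1793 ≈ 78.249

CN_adj = 140300/1793 ≈ 78.249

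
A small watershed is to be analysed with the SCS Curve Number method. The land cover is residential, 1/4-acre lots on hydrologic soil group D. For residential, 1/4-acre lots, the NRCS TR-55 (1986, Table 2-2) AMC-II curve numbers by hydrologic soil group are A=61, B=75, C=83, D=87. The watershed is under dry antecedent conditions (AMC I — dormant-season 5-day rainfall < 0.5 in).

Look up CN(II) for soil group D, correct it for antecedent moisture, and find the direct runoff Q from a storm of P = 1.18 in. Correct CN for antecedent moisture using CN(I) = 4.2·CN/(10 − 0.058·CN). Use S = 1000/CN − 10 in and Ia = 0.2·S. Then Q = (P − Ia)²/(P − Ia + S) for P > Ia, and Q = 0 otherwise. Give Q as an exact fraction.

NRCS table: residential, 1/4-acre lots, soil group D → CN(II) = 87
CN(I) from CN(II)=87: (4.2·87)/(10 − 0.058·87) = 182700/2477 ≈ 73.759
Retention S: 1000/CN − 10 with CN=73.759 → S = 6500/1827 ≈ 3.558 in
Ia = 0.2·(6500/1827) = 1300/1827 in ≈ 0.712 in
Excess rainfall: 1.180 − 0.712 = 0.468 in; P > Ia so Q > 0
Q: (42793/91350)² ÷ (367793/91350) = 1831240849/33597890550 in (≈ 0.055 in)

Q = 1831240849/33597890550 in ≈ 0.055 in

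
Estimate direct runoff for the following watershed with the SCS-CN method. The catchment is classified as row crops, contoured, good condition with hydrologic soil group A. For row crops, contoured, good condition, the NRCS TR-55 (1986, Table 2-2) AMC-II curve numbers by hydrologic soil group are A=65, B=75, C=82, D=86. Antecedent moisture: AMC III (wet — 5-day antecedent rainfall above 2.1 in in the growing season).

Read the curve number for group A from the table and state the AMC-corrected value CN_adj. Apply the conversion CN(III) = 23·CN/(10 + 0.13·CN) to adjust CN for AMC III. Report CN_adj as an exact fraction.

CN_adj = 29900/369 ≈ 81.030

NRCS table: row crops, contoured, good condition, soil group A → CN(II) = 65
CN(III) from CN(II)=65: (23·65)/(10 + 0.13·65) = 29900/369 ≈ 81.030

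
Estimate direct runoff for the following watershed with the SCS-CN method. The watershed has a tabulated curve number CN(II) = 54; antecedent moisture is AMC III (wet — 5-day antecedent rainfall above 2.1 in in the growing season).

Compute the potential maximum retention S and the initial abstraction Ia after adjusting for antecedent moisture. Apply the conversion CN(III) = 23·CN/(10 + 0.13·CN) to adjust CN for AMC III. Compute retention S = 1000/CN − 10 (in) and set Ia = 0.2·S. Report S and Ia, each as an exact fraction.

S = 100/27 in ≈ 3.704 in; Ia = 20/27 in ≈ 0.741 in

Adjust CN=54 to AMC III: 23·54/(10 + 0.13·54) → 1242 ÷ (851/50) = 2700/37 ≈ 72.973
Max retention: S = 1000/(2700/37) − 10 = 100/27 in (≈ 3.704 in)
Initial abstraction Ia = S/5 = (100/27)/5 = 20/27 ≈ 0.741 in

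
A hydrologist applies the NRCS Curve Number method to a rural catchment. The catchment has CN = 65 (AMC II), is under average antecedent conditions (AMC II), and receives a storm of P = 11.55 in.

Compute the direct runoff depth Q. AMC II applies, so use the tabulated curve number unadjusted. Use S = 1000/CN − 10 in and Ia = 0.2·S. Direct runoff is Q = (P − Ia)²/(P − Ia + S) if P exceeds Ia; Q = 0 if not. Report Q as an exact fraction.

Q = 1059247/153140 in ≈ 6.917 in

CN(II) = 65; AMC II needs no correction.
S = 1000/65 − 10 = 70/13 in ≈ 5.385 in
Initial abstraction Ia = S/5 = (70/13)/5 = 14/13 ≈ 1.077 in
P − Ia = 11.550 − 1.077 = 2723/260 ≈ 10.473 in (> 0, runoff occurs)
Runoff Q = (P−Ia)²/(P−Ia+S) = (10.473)²/(10.473+5.385) = 1059247/153140 ≈ 6.917 in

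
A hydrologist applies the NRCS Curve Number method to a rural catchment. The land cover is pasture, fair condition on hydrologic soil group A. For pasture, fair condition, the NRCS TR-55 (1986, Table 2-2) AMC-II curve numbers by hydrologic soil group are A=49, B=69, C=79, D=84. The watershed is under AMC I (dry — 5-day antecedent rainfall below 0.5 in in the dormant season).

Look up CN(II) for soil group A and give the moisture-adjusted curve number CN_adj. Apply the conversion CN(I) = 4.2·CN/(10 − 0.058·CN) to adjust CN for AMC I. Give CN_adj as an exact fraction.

NRCS table: pasture, fair condition, soil group A → CN(II) = 49
Dry (AMC I): CN(I) = 4.2·49/(10 − 0.058·49) = (1029/5)/(3579/500) = 34300/1193 ≈ 28.751

CN_adj = 34300/1193 ≈ 28.751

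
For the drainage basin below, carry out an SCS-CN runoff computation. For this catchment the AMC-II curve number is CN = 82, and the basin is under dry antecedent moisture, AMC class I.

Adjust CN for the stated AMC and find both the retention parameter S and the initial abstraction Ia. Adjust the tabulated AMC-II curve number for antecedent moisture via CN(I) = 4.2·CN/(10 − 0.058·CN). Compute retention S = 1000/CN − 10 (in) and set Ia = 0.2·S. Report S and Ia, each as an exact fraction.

Adjust CN=82 to AMC I: 4.2·82/(10 − 0.058·82) → (1722/5) ÷ (1311/250) = 28700/437 ≈ 65.675
Retention S: 1000/CN − 10 with CN=65.675 → S = 1500/287 ≈ 5.226 in
Ia = 0.2·(1500/287) = 300/287 in ≈ 1.045 in

S = 1500/287 in ≈ 5.226 in; Ia = 300/287 in ≈ 1.045 in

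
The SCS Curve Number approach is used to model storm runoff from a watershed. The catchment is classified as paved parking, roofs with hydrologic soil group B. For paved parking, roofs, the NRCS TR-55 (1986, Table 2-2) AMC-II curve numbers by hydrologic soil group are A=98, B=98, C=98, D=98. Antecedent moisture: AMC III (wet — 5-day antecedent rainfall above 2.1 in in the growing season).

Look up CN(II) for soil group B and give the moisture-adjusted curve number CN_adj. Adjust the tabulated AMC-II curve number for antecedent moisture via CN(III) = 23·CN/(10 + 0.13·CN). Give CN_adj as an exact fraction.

CN_adj = 112700/1137 ≈ 99.120

NRCS table: paved parking, roofs, soil group B → CN(II) = 98
CN(III) from CN(II)=98: (23·98)/(10 + 0.13·98) = 112700/1137 ≈ 99.120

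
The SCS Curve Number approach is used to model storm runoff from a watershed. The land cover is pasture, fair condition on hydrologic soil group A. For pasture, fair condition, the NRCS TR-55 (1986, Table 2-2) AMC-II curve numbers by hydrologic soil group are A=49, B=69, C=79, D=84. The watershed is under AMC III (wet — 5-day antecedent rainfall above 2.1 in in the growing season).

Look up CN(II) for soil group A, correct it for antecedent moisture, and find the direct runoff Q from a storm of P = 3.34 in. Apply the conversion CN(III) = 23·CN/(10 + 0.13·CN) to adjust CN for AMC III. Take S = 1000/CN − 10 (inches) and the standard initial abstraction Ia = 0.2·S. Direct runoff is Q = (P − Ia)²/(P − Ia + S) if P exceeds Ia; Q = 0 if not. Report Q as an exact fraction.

Q = 18826309681/22100977150 in ≈ 0.852 in

NRCS table: pasture, fair condition, soil group A → CN(II) = 49
Wet (AMC III): CN(III) = 23·49/(10 + 0.13·49) = 1127/(1637/100) = 112700/1637 ≈ 68.845
Max retention: S = 1000/(112700/1637) − 10 = 5100/1127 in (≈ 4.525 in)
Initial abstraction Ia = S/5 = (5100/1127)/5 = 1020/1127 ≈ 0.905 in
Excess rainfall: 3.340 − 0.905 = 2.435 in; P > Ia so Q > 0
Q: (137209/56350)² ÷ (392209/56350) = 18826309681/22100977150 in (≈ 0.852 in)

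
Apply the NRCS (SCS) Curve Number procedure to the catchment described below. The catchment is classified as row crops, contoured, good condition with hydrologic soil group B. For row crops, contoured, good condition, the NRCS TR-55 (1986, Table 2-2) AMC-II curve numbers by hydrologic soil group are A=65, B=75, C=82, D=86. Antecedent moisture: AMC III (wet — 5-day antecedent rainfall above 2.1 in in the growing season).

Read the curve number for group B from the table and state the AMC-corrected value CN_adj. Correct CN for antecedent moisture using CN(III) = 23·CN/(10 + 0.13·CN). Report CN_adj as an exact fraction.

CN_adj = 6900/79 ≈ 87.342

NRCS table: row crops, contoured, good condition, soil group B → CN(II) = 75
CN(III) from CN(II)=75: (23·75)/(10 + 0.13·75) = 6900/79 ≈ 87.342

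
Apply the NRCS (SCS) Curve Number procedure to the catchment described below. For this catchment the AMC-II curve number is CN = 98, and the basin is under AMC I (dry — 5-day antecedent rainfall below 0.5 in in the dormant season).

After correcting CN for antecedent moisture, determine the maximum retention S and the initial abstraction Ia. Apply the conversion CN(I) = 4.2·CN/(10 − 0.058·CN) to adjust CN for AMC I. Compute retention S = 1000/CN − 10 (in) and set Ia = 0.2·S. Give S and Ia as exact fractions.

Dry (AMC I): CN(I) = 4.2·98/(10 − 0.058·98) = (2058/5)/(1079/250) = 102900/1079 ≈ 95.366
Max retention: S = 1000/(102900/1079) − 10 = 500/1029 in (≈ 0.486 in)
Ia = 0.2S: 0.2·0.486 = 0.097 in (exactly 100/1029)

S = 500/1029 in ≈ 0.486 in; Ia = 100/1029 in ≈ 0.097 in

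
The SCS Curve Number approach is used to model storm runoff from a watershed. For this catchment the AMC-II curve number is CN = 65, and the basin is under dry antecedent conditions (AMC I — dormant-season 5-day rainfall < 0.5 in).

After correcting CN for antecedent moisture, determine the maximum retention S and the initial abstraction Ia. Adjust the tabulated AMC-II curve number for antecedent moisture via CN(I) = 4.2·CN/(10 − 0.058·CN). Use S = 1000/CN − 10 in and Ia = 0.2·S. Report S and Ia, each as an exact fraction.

S = 500/39 in ≈ 12.821 in; Ia = 100/39 in ≈ 2.564 in

CN(I) from CN(II)=65: (4.2·65)/(10 − 0.058·65) = 3900/89 ≈ 43.820
Retention S: 1000/CN − 10 with CN=43.820 → S = 500/39 ≈ 12.821 in
Ia = 0.2·(500/39) = 100/39 in ≈ 2.564 in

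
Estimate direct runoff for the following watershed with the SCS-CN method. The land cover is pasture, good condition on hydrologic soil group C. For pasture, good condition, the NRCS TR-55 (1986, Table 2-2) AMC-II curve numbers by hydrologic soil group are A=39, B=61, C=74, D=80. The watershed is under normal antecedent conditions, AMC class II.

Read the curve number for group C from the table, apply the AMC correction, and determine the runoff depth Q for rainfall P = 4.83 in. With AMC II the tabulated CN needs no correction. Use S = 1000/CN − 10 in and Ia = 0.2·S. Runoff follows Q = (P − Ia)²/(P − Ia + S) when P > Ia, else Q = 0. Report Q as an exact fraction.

Q = 233203441/104602700 in ≈ 2.229 in

NRCS table: pasture, good condition, soil group C → CN(II) = 74
Average conditions: CN = 74 (no AMC adjustment).
Max retention: S = 1000/74 − 10 = 130/37 in (≈ 3.514 in)
Ia = 0.2S: 0.2·3.514 = 0.703 in (exactly 26/37)
Since P=4.830 > Ia=0.703: effective rainfall P−Ia = 15271/3700 in
Q: (15271/3700)² ÷ (28271/3700) = 233203441/104602700 in (≈ 2.229 in)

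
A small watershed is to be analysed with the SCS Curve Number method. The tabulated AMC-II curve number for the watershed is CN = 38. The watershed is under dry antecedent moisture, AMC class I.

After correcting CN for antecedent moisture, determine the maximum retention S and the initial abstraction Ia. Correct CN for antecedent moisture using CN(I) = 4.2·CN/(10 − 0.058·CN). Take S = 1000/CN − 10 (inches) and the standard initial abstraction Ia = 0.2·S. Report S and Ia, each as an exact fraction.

Adjust CN=38 to AMC I: 4.2·38/(10 − 0.058·38) → (798/5) ÷ (1949/250) = 39900/1949 ≈ 20.472
S = 1000/(39900/1949) − 10 = 15500/399 in ≈ 38.847 in
Ia = 0.2S: 0.2·38.847 = 7.769 in (exactly 3100/399)

S = 15500/399 in ≈ 38.847 in; Ia = 3100/399 in ≈ 7.769 in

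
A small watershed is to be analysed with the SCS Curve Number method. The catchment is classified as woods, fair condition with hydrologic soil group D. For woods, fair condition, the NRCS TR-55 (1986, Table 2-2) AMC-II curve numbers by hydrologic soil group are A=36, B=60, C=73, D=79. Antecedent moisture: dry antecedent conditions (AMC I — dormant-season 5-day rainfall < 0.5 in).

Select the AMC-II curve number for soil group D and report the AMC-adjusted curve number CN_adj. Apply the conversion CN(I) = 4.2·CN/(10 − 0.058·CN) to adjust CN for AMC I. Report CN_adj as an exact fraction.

CN_adj = 7900/129 ≈ 61.240

NRCS table: woods, fair condition, soil group D → CN(II) = 79
Adjust CN=79 to AMC I: 4.2·79/(10 − 0.058·79) → (1659/5) ÷ (2709/500) = 7900/129 ≈ 61.240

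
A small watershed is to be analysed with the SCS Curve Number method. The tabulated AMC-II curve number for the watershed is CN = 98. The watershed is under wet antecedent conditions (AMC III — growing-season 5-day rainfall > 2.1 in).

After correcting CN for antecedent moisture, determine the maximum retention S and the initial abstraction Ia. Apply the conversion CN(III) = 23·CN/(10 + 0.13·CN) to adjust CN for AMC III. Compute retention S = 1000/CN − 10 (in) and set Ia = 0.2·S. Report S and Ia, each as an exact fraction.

CN(III) from CN(II)=98: (23·98)/(10 + 0.13·98) = 112700/1137 ≈ 99.120
Retention S: 1000/CN − 10 with CN=99.120 → S = 100/1127 ≈ 0.089 in
Initial abstraction Ia = S/5 = (100/1127)/5 = 20/1127 ≈ 0.018 in

S = 100/1127 in ≈ 0.089 in; Ia = 20/1127 in ≈ 0.018 in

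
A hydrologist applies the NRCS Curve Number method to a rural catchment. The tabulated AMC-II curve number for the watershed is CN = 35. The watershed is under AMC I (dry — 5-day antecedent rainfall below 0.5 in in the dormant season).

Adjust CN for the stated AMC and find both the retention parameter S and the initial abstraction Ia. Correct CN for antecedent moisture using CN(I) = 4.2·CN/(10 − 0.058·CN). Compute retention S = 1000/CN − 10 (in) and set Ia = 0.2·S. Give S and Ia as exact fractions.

Adjust CN=35 to AMC I: 4.2·35/(10 − 0.058·35) → 147 ÷ (797/100) = 14700/797 ≈ 18.444
S = 1000/(14700/797) − 10 = 6500/147 in ≈ 44.218 in
Initial abstraction Ia = S/5 = (6500/147)/5 = 1300/147 ≈ 8.844 in

S = 6500/147 in ≈ 44.218 in; Ia = 1300/147 in ≈ 8.844 in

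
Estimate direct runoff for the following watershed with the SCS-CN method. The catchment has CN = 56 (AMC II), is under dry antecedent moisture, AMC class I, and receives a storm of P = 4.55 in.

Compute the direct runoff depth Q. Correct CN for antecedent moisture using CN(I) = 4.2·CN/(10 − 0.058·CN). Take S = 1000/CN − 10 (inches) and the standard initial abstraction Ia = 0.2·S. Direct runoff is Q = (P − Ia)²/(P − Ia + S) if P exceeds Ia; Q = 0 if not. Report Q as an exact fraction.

Q = 5650129/168688380 in ≈ 0.033 in

Dry (AMC I): CN(I) = 4.2·56/(10 − 0.058·56) = (1176/5)/(844/125) = 7350/211 ≈ 34.834
S = 1000/(7350/211) − 10 = 2750/147 in ≈ 18.707 in
Ia = 0.2S: 0.2·18.707 = 3.741 in (exactly 550/147)
P − Ia = 4.550 − 3.741 = 2377/2940 ≈ 0.809 in (> 0, runoff occurs)
Q: (2377/2940)² ÷ (57377/2940) = 5650129/168688380 in (≈ 0.033 in)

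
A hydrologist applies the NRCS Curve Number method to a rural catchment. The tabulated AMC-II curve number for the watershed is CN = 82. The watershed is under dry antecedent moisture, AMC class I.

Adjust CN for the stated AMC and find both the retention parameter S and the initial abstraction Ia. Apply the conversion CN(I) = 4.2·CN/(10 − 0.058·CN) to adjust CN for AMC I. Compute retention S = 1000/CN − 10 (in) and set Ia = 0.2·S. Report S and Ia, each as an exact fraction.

S = 1500/287 in ≈ 5.226 in; Ia = 300/287 in ≈ 1.045 in

Adjust CN=82 to AMC I: 4.2·82/(10 − 0.058·82) → (1722/5) ÷ (1311/250) = 28700/437 ≈ 65.675
Retention S: 1000/CN − 10 with CN=65.675 → S = 1500/287 ≈ 5.226 in
Initial abstraction Ia = S/5 = (1500/287)/5 = 300/287 ≈ 1.045 in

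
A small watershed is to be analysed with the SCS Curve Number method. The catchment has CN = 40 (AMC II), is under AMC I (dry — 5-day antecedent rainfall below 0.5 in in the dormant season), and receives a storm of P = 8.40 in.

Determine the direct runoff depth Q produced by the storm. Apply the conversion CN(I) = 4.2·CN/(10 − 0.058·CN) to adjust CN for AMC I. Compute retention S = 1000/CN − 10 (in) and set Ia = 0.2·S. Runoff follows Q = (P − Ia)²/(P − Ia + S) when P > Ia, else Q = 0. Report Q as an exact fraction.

Q = 968/22645 in ≈ 0.043 in

Dry (AMC I): CN(I) = 4.2·40/(10 − 0.058·40) = 168/(192/25) = 175/8 ≈ 21.875
Retention S: 1000/CN − 10 with CN=21.875 → S = 250/7 ≈ 35.714 in
Initial abstraction Ia = S/5 = (250/7)/5 = 50/7 ≈ 7.143 in
P − Ia = 8.400 − 7.143 = 44/35 ≈ 1.257 in (> 0, runoff occurs)
Runoff Q = (P−Ia)²/(P−Ia+S) = (1.257)²/(1.257+35.714) = 968/22645 ≈ 0.043 in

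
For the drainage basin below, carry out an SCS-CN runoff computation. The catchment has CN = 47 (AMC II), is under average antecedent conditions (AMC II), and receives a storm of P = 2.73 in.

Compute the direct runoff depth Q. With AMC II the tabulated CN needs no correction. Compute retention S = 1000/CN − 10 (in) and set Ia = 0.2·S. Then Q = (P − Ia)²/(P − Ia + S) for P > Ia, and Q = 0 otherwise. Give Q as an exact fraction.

AMC II — tabulated CN = 47 applies directly.
Max retention: S = 1000/47 − 10 = 530/47 in (≈ 11.277 in)
Ia = 0.2·(530/47) = 106/47 in ≈ 2.255 in
Excess rainfall: 2.730 − 2.255 = 0.475 in; P > Ia so Q > 0
Q: (2231/4700)² ÷ (55231/4700) = 4977361/259585700 in (≈ 0.019 in)

Q = 4977361/259585700 in ≈ 0.019 in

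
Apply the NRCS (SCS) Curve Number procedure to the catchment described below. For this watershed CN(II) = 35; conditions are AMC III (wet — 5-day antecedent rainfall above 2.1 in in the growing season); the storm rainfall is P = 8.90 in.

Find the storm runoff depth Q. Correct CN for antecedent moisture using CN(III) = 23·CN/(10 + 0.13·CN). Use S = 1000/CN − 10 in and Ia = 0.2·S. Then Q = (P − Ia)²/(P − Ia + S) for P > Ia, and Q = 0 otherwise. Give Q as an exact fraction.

Adjust CN=35 to AMC III: 23·35/(10 + 0.13·35) → 805 ÷ (291/20) = 16100/291 ≈ 55.326
S = 1000/(16100/291) − 10 = 1300/161 in ≈ 8.075 in
Initial abstraction Ia = S/5 = (1300/161)/5 = 260/161 ≈ 1.615 in
P − Ia = 8.900 − 1.615 = 11729/1610 ≈ 7.285 in (> 0, runoff occurs)
Q = (11729/1610)²/((11729/1610) + 1300/161) = (137569441/2592100)/(24729/1610) = 137569441/39813690 in ≈ 3.455 in

Q = 137569441/39813690 in ≈ 3.455 in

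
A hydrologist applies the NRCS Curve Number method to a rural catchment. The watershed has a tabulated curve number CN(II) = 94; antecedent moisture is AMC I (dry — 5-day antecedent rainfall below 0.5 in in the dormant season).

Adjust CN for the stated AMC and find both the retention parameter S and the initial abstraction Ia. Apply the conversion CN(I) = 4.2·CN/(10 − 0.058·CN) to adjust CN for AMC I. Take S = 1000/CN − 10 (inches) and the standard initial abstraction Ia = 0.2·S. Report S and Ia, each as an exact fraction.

CN(I) from CN(II)=94: (4.2·94)/(10 − 0.058·94) = 32900/379 ≈ 86.807
Max retention: S = 1000/(32900/379) − 10 = 500/329 in (≈ 1.520 in)
Ia = 0.2S: 0.2·1.520 = 0.304 in (exactly 100/329)

S = 500/329 in ≈ 1.520 in; Ia = 100/329 in ≈ 0.304 in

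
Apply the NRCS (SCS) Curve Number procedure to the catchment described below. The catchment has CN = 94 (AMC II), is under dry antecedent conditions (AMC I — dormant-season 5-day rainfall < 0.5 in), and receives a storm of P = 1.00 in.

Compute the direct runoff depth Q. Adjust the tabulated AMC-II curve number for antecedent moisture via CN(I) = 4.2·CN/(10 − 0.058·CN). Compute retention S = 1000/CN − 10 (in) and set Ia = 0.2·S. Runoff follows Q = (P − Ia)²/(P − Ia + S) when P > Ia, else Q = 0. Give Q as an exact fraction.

Q = 52441/239841 in ≈ 0.219 in

CN(I) from CN(II)=94: (4.2·94)/(10 − 0.058·94) = 32900/379 ≈ 86.807
Retention S: 1000/CN − 10 with CN=86.807 → S = 500/329 ≈ 1.520 in
Ia = 0.2·(500/329) = 100/329 in ≈ 0.304 in
P − Ia = 1.000 − 0.304 = 229/329 ≈ 0.696 in (> 0, runoff occurs)
Runoff Q = (P−Ia)²/(P−Ia+S) = (0.696)²/(0.696+1.520) = 52441/239841 ≈ 0.219 in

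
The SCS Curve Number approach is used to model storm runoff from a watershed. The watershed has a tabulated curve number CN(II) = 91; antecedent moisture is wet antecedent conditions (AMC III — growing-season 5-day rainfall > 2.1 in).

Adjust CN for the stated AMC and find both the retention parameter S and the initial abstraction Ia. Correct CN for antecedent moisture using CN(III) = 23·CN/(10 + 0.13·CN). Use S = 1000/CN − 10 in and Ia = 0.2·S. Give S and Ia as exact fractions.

S = 900/2093 in ≈ 0.430 in; Ia = 180/2093 in ≈ 0.086 in

Adjust CN=91 to AMC III: 23·91/(10 + 0.13·91) → 2093 ÷ (2183/100) = 209300/2183 ≈ 95.877
S = 1000/(209300/2183) − 10 = 900/2093 in ≈ 0.430 in
Ia = 0.2S: 0.2·0.430 = 0.086 in (exactly 180/2093)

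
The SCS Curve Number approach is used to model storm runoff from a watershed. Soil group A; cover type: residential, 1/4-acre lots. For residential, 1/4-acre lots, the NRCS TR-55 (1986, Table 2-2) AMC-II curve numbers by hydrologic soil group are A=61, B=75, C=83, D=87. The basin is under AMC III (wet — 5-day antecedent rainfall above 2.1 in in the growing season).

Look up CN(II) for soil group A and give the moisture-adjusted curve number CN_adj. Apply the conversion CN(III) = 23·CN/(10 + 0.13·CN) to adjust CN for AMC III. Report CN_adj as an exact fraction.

CN_adj = 140300/1793 ≈ 78.249

NRCS table: residential, 1/4-acre lots, soil group A → CN(II) = 61
Adjust CN=61 to AMC III: 23·61/(10 + 0.13·61) → 1403 ÷ (1793/100) = 140300/1793 ≈ 78.249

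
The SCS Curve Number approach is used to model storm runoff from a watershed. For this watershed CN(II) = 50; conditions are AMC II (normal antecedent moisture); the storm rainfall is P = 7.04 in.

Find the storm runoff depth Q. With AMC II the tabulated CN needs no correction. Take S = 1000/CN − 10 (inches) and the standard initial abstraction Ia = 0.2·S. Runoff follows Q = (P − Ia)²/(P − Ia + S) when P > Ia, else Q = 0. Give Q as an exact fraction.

CN(II) = 50; AMC II needs no correction.
S = 1000/50 − 10 = 10 in ≈ 10.000 in
Ia = 0.2·10 = 2 in ≈ 2.000 in
P − Ia = 7.040 − 2.000 = 126/25 ≈ 5.040 in (> 0, runoff occurs)
Q: (126/25)² ÷ (376/25) = 3969/2350 in (≈ 1.689 in)

Q = 3969/2350 in ≈ 1.689 in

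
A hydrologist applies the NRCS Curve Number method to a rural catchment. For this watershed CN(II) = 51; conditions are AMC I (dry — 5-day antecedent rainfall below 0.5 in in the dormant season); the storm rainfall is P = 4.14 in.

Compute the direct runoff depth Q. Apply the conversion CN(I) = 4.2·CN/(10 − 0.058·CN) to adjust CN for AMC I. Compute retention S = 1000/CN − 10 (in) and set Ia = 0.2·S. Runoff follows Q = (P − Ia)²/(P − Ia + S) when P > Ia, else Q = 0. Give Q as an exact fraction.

Q = 0 in ≈ 0.000 in

Adjust CN=51 to AMC I: 4.2·51/(10 − 0.058·51) → (1071/5) ÷ (3521/500) = 15300/503 ≈ 30.417
Retention S: 1000/CN − 10 with CN=30.417 → S = 3500/153 ≈ 22.876 in
Ia = 0.2·(3500/153) = 700/153 in ≈ 4.575 in
P = 4.140 ≤ Ia = 4.575 in: entire storm abstracted, Q = 0.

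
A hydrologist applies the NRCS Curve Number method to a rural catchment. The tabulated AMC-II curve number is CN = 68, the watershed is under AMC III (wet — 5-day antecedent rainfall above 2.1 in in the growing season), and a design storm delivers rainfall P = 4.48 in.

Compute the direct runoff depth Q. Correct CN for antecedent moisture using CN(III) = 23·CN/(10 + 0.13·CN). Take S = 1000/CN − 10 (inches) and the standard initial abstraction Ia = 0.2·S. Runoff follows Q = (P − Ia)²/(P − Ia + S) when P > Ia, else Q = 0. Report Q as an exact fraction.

Wet (AMC III): CN(III) = 23·68/(10 + 0.13·68) = 1564/(471/25) = 39100/471 ≈ 83.015
Retention S: 1000/CN − 10 with CN=83.015 → S = 800/391 ≈ 2.046 in
Initial abstraction Ia = S/5 = (800/391)/5 = 160/391 ≈ 0.409 in
P − Ia = 4.480 − 0.409 = 39792/9775 ≈ 4.071 in (> 0, runoff occurs)
Runoff Q = (P−Ia)²/(P−Ia+S) = (4.071)²/(4.071+2.046) = 98962704/36529175 ≈ 2.709 in

Q = 98962704/36529175 in ≈ 2.709 in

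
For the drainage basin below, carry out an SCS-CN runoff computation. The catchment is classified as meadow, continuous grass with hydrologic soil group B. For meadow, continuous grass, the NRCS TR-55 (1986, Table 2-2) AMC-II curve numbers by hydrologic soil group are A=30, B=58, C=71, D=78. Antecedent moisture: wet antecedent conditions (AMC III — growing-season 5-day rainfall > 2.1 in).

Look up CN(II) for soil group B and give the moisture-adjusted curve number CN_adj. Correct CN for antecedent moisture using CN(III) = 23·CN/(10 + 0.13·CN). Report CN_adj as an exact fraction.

NRCS table: meadow, continuous grass, soil group B → CN(II) = 58
Adjust CN=58 to AMC III: 23·58/(10 + 0.13·58) → 1334 ÷ (877/50) = 66700/877 ≈ 76.055

CN_adj = 66700/877 ≈ 76.055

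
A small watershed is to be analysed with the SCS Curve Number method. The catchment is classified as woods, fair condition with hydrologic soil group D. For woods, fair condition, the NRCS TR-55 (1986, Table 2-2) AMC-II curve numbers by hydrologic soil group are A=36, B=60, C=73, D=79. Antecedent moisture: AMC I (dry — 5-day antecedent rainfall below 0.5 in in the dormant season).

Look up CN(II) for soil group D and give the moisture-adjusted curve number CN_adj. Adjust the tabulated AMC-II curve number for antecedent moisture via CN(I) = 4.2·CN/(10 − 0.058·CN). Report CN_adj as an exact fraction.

CN_adj = 7900/129 ≈ 61.240

NRCS table: woods, fair condition, soil group D → CN(II) = 79
Adjust CN=79 to AMC I: 4.2·79/(10 − 0.058·79) → (1659/5) ÷ (2709/500) = 7900/129 ≈ 61.240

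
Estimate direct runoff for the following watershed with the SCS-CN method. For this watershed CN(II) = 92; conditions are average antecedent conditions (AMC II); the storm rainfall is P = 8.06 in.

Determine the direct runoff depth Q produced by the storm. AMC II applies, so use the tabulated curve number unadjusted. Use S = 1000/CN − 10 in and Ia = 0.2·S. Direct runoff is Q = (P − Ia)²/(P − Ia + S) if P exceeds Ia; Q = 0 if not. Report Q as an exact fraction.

CN(II) = 92; AMC II needs no correction.
Max retention: S = 1000/92 − 10 = 20/23 in (≈ 0.870 in)
Ia = 0.2·(20/23) = 4/23 in ≈ 0.174 in
P − Ia = 8.060 − 0.174 = 9069/1150 ≈ 7.886 in (> 0, runoff occurs)
Runoff Q = (P−Ia)²/(P−Ia+S) = (7.886)²/(7.886+0.870) = 82246761/11579350 ≈ 7.103 in

Q = 82246761/11579350 in ≈ 7.103 in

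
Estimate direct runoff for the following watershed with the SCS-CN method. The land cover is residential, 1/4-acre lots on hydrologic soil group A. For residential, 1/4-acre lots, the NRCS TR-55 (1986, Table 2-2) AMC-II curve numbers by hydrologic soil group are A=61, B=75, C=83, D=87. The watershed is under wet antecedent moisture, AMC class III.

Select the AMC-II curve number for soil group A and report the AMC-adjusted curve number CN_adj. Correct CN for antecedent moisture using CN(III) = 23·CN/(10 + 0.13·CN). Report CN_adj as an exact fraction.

NRCS table: residential, 1/4-acre lots, soil group A → CN(II) = 61
CN(III) from CN(II)=61: (23·61)/(10 + 0.13·61) = 140300/1793 ≈ 78.249

CN_adj = 140300/1793 ≈ 78.249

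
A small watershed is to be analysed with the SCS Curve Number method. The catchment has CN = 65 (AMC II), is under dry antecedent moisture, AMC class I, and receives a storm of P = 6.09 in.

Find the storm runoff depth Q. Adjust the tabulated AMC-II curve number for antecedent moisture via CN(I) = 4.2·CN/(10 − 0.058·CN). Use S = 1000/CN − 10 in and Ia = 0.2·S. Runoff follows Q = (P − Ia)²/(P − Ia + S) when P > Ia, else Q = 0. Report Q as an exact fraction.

Dry (AMC I): CN(I) = 4.2·65/(10 − 0.058·65) = 273/(623/100) = 3900/89 ≈ 43.820
Max retention: S = 1000/(3900/89) − 10 = 500/39 in (≈ 12.821 in)
Ia = 0.2·(500/39) = 100/39 in ≈ 2.564 in
P − Ia = 6.090 − 2.564 = 13751/3900 ≈ 3.526 in (> 0, runoff occurs)
Q: (13751/3900)² ÷ (63751/3900) = 189090001/248628900 in (≈ 0.761 in)

Q = 189090001/248628900 in ≈ 0.761 in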